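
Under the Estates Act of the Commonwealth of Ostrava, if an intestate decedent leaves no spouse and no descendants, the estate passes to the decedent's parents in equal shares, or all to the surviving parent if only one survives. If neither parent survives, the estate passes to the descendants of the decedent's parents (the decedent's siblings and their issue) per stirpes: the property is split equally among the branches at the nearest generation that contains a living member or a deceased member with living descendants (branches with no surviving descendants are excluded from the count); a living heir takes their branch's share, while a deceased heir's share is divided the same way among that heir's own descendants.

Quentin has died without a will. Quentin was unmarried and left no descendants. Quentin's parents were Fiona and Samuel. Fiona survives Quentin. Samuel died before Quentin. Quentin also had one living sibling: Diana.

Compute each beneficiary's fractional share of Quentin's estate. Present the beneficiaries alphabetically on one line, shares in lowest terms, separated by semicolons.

Only one parent, Fiona, survives, so Fiona takes the entire estate. The siblings take nothing because a surviving parent has priority.

Fiona 1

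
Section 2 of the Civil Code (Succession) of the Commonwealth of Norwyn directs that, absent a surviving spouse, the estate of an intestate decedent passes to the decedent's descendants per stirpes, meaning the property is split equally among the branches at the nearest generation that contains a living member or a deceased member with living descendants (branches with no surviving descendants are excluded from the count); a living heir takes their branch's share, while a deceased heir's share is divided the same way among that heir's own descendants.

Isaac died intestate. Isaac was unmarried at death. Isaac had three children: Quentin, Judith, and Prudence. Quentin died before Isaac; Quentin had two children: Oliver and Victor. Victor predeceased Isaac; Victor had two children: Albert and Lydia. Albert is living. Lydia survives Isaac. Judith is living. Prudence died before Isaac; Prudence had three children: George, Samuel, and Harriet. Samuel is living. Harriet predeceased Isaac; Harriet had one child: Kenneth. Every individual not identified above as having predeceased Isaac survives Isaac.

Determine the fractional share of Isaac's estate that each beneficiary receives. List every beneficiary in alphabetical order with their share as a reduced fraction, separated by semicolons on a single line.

There is no surviving spouse, so the entire estate passes to Isaac's descendants per stirpes.
The estate is divided into 3 equal shares of 1/3 among Quentin, Judith, Prudence.
Quentin predeceased; the 1/3 allotted to Quentin's branch passes to Quentin's issue by representation.
The 1/3 is divided into 2 equal shares of 1/6 among Oliver, Victor.
Oliver is living and takes 1/6.
Victor predeceased; the 1/6 allotted to Victor's branch passes to Victor's issue by representation.
The 1/6 is divided into 2 equal shares of 1/12 among Albert, Lydia.
Albert is living and takes 1/12.
Lydia is living and takes 1/12.
Judith is living and takes 1/3.
Prudence predeceased; the 1/3 allotted to Prudence's branch passes to Prudence's issue by representation.
The 1/3 is divided into 3 equal shares of 1/9 among George, Samuel, Harriet.
George is living and takes 1/9.
Samuel is living and takes 1/9.
Harriet predeceased; the 1/9 allotted to Harriet's branch passes to Harriet's issue by representation.
Kenneth is the sole taker at this level and receives the full 1/9.

Albert 1/12; George 1/9; Judith 1/3; Kenneth 1/9; Lydia 1/12; Oliver 1/6; Samuel 1/9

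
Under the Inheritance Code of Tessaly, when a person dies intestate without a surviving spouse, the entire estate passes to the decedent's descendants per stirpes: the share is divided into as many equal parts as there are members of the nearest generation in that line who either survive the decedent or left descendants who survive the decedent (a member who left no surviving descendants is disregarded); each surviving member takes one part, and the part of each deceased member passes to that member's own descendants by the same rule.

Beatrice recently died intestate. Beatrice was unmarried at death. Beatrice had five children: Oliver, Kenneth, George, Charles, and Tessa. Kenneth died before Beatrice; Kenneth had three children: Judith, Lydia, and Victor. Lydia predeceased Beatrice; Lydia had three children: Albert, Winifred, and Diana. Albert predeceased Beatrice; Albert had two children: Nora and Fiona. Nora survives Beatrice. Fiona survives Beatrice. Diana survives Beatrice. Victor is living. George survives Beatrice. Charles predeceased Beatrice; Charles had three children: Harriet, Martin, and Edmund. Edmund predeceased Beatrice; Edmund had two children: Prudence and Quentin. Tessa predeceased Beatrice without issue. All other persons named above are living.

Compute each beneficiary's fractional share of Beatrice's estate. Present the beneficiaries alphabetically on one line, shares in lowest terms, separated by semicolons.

There is no surviving spouse, so the entire estate passes to Beatrice's descendants per stirpes.
Tessa left no surviving issue, so that branch lapses and is disregarded.
The estate is divided into 4 equal shares of 1/4 among Oliver, Kenneth, George, Charles.
Oliver is living and takes 1/4.
Kenneth predeceased; the 1/4 allotted to Kenneth's branch passes to Kenneth's issue by representation.
The 1/4 is divided into 3 equal shares of 1/12 among Judith, Lydia, Victor.
Judith is living and takes 1/12.
Lydia predeceased; the 1/12 allotted to Lydia's branch passes to Lydia's issue by representation.
The 1/12 is divided into 3 equal shares of 1/36 among Albert, Winifred, Diana.
Albert predeceased; the 1/36 allotted to Albert's branch passes to Albert's issue by representation.
The 1/36 is divided into 2 equal shares of 1/72 among Nora, Fiona.
Nora is living and takes 1/72.
Fiona is living and takes 1/72.
Winifred is living and takes 1/36.
Diana is living and takes 1/36.
Victor is living and takes 1/12.
George is living and takes 1/4.
Charles predeceased; the 1/4 allotted to Charles's branch passes to Charles's issue by representation.
The 1/4 is divided into 3 equal shares of 1/12 among Harriet, Martin, Edmund.
Harriet is living and takes 1/12.
Martin is living and takes 1/12.
Edmund predeceased; the 1/12 allotted to Edmund's branch passes to Edmund's issue by representation.
The 1/12 is divided into 2 equal shares of 1/24 among Prudence, Quentin.
Prudence is living and takes 1/24.
Quentin is living and takes 1/24.

Diana 1/36; Fiona 1/72; George 1/4; Harriet 1/12; Judith 1/12; Martin 1/12; Nora 1/72; Oliver 1/4; Prudence 1/24; Quentin 1/24; Victor 1/12; Winifred 1/36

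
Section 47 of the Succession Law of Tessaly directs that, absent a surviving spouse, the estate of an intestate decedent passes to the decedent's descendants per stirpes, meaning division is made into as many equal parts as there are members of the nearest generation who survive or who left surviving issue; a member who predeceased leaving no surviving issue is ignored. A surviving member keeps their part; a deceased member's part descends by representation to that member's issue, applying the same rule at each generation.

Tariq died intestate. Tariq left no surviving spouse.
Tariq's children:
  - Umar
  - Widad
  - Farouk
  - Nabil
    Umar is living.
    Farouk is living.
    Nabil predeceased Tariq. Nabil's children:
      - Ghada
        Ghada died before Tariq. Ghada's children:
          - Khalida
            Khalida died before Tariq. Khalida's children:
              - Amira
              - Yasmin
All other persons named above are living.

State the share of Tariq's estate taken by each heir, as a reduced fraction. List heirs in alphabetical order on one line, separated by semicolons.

Amira 1/8; Farouk 1/4; Umar 1/4; Widad 1/4; Yasmin 1/8

There is no surviving spouse, so the entire estate passes to Tariq's descendants per stirpes.
The estate is divided into 4 equal shares of 1/4 among Umar, Widad, Farouk, Nabil.
Umar is living and takes 1/4.
Widad is living and takes 1/4.
Farouk is living and takes 1/4.
Nabil predeceased; the 1/4 allotted to Nabil's branch passes to Nabil's issue by representation.
Ghada's line is the sole branch at this level, so the full 1/4 passes to Ghada's issue by representation.
Khalida's line is the sole branch at this level, so the full 1/4 passes to Khalida's issue by representation.
The 1/4 is divided into 2 equal shares of 1/8 among Amira, Yasmin.
Amira is living and takes 1/8.
Yasmin is living and takes 1/8.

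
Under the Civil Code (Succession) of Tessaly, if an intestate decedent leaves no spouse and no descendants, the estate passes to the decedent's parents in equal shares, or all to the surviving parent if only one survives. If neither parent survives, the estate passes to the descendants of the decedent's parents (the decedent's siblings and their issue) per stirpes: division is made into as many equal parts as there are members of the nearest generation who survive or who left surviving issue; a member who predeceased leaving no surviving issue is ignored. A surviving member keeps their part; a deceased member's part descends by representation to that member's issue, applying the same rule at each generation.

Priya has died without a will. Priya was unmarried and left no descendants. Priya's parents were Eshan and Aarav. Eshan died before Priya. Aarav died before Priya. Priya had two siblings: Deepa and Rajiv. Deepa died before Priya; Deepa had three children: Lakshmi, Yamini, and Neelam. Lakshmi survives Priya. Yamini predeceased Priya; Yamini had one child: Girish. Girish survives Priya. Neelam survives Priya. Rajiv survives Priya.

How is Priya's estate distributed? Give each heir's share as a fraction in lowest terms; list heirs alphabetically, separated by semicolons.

Neither parent survives and there are no descendants, so the estate passes to Priya's siblings and their issue per stirpes.
The estate is divided into 2 equal shares of 1/2 among Deepa, Rajiv.
Deepa predeceased; the 1/2 allotted to Deepa's branch passes to Deepa's issue by representation.
The 1/2 is divided into 3 equal shares of 1/6 among Lakshmi, Yamini, Neelam.
Lakshmi is living and takes 1/6.
Yamini predeceased; the 1/6 allotted to Yamini's branch passes to Yamini's issue by representation.
Girish is the sole taker at this level and receives the full 1/6.
Neelam is living and takes 1/6.
Rajiv is living and takes 1/2.

Girish 1/6; Lakshmi 1/6; Neelam 1/6; Rajiv 1/2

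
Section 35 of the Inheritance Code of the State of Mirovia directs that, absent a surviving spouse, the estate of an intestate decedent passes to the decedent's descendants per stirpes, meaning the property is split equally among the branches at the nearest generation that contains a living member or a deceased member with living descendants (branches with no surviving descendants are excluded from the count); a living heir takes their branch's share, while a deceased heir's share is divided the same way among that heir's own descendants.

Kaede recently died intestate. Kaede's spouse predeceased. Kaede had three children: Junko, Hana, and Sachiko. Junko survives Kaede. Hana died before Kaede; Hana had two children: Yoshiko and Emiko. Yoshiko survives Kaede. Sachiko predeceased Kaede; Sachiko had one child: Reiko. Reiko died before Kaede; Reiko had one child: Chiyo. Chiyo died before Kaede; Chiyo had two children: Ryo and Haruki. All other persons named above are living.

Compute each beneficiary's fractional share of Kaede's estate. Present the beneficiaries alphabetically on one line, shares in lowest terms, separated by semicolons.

Emiko 1/6; Haruki 1/6; Junko 1/3; Ryo 1/6; Yoshiko 1/6

There is no surviving spouse, so the entire estate passes to Kaede's descendants per stirpes.
The estate is divided into 3 equal shares of 1/3 among Junko, Hana, Sachiko.
Junko is living and takes 1/3.
Hana predeceased; the 1/3 allotted to Hana's branch passes to Hana's issue by representation.
The 1/3 is divided into 2 equal shares of 1/6 among Yoshiko, Emiko.
Yoshiko is living and takes 1/6.
Emiko is living and takes 1/6.
Sachiko predeceased; the 1/3 allotted to Sachiko's branch passes to Sachiko's issue by representation.
Reiko's line is the sole branch at this level, so the full 1/3 passes to Reiko's issue by representation.
Chiyo's line is the sole branch at this level, so the full 1/3 passes to Chiyo's issue by representation.
The 1/3 is divided into 2 equal shares of 1/6 among Ryo, Haruki.
Ryo is living and takes 1/6.
Haruki is living and takes 1/6.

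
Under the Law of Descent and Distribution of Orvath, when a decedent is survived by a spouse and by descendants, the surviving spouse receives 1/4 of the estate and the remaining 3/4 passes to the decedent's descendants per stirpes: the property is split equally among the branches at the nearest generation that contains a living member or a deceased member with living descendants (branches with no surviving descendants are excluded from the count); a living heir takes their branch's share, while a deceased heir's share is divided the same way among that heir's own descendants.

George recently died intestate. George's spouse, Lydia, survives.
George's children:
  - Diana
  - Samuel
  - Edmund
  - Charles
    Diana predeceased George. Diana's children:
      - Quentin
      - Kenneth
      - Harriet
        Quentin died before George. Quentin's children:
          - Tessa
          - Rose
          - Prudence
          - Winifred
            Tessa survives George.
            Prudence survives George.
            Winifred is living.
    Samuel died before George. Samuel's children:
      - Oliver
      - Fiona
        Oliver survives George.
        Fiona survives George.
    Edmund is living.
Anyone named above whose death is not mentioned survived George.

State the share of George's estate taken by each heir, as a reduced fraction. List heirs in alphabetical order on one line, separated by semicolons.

Lydia, as surviving spouse, takes 1/4.
The remaining 3/4 passes to George's descendants per stirpes.
The 3/4 is divided into 4 equal shares of 3/16 among Diana, Samuel, Edmund, Charles.
Diana predeceased; the 3/16 allotted to Diana's branch passes to Diana's issue by representation.
The 3/16 is divided into 3 equal shares of 1/16 among Quentin, Kenneth, Harriet.
Quentin predeceased; the 1/16 allotted to Quentin's branch passes to Quentin's issue by representation.
The 1/16 is divided into 4 equal shares of 1/64 among Tessa, Rose, Prudence, Winifred.
Tessa is living and takes 1/64.
Rose is living and takes 1/64.
Prudence is living and takes 1/64.
Winifred is living and takes 1/64.
Kenneth is living and takes 1/16.
Harriet is living and takes 1/16.
Samuel predeceased; the 3/16 allotted to Samuel's branch passes to Samuel's issue by representation.
The 3/16 is divided into 2 equal shares of 3/32 among Oliver, Fiona.
Oliver is living and takes 3/32.
Fiona is living and takes 3/32.
Edmund is living and takes 3/16.
Charles is living and takes 3/16.

Charles 3/16; Edmund 3/16; Fiona 3/32; Harriet 1/16; Kenneth 1/16; Lydia 1/4; Oliver 3/32; Prudence 1/64; Rose 1/64; Tessa 1/64; Winifred 1/64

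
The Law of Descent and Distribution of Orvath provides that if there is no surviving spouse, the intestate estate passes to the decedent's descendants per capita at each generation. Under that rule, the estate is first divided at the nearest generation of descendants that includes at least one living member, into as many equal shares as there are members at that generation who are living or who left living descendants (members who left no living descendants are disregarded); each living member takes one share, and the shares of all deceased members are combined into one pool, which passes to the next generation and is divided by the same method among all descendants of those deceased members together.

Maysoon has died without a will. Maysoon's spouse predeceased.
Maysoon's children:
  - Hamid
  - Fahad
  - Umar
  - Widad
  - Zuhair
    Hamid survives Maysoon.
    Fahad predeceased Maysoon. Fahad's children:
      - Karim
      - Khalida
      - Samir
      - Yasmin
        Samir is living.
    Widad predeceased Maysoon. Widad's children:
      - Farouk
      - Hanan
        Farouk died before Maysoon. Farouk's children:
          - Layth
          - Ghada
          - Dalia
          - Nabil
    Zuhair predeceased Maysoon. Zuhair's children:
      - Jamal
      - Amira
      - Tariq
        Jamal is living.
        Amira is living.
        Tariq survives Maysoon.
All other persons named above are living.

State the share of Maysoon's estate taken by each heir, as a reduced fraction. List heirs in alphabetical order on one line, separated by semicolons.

Amira 1/15; Dalia 1/60; Ghada 1/60; Hamid 1/5; Hanan 1/15; Jamal 1/15; Karim 1/15; Khalida 1/15; Layth 1/60; Nabil 1/60; Samir 1/15; Tariq 1/15; Umar 1/5; Yasmin 1/15

There is no surviving spouse, so the entire estate passes to Maysoon's descendants per capita at each generation.
At generation 1 (Hamid, Fahad, Umar, Widad, Zuhair) there are 5 shares of (1)/5 = 1/5 each.
Living: Hamid and Umar — each takes 1/5.
Deceased: Fahad, Widad, and Zuhair. Their combined 3/5 is pooled and carried to generation 2.
At generation 2 (Karim, Khalida, Samir, Yasmin, Farouk, Hanan, Jamal, Amira, Tariq) there are 9 shares of (3/5)/9 = 1/15 each.
Living: Karim, Khalida, Samir, Yasmin, Hanan, Jamal, Amira, and Tariq — each takes 1/15.
Deceased: Farouk. That 1/15 share is carried to generation 3.
At generation 3 (Layth, Ghada, Dalia, Nabil) there are 4 shares of (1/15)/4 = 1/60 each.
Living: Layth, Ghada, Dalia, and Nabil — each takes 1/60.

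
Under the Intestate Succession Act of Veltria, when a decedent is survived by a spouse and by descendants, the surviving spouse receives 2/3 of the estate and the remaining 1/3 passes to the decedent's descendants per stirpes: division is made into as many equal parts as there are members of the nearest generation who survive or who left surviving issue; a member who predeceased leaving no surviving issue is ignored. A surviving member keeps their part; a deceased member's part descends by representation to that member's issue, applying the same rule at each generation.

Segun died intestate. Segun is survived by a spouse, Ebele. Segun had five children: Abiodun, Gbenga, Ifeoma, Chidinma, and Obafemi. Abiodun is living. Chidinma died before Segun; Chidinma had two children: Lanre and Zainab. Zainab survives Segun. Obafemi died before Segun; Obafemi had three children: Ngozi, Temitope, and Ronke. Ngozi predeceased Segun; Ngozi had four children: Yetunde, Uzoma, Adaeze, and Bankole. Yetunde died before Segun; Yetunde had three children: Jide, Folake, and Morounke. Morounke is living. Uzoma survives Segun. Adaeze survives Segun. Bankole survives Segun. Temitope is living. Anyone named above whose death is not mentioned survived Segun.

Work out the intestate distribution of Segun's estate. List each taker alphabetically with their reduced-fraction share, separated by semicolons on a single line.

Ebele, as surviving spouse, takes 2/3.
The remaining 1/3 passes to Segun's descendants per stirpes.
The 1/3 is divided into 5 equal shares of 1/15 among Abiodun, Gbenga, Ifeoma, Chidinma, Obafemi.
Abiodun is living and takes 1/15.
Gbenga is living and takes 1/15.
Ifeoma is living and takes 1/15.
Chidinma predeceased; the 1/15 allotted to Chidinma's branch passes to Chidinma's issue by representation.
The 1/15 is divided into 2 equal shares of 1/30 among Lanre, Zainab.
Lanre is living and takes 1/30.
Zainab is living and takes 1/30.
Obafemi predeceased; the 1/15 allotted to Obafemi's branch passes to Obafemi's issue by representation.
The 1/15 is divided into 3 equal shares of 1/45 among Ngozi, Temitope, Ronke.
Ngozi predeceased; the 1/45 allotted to Ngozi's branch passes to Ngozi's issue by representation.
The 1/45 is divided into 4 equal shares of 1/180 among Yetunde, Uzoma, Adaeze, Bankole.
Yetunde predeceased; the 1/180 allotted to Yetunde's branch passes to Yetunde's issue by representation.
The 1/180 is divided into 3 equal shares of 1/540 among Jide, Folake, Morounke.
Jide is living and takes 1/540.
Folake is living and takes 1/540.
Morounke is living and takes 1/540.
Uzoma is living and takes 1/180.
Adaeze is living and takes 1/180.
Bankole is living and takes 1/180.
Temitope is living and takes 1/45.
Ronke is living and takes 1/45.

Abiodun 1/15; Adaeze 1/180; Bankole 1/180; Ebele 2/3; Folake 1/540; Gbenga 1/15; Ifeoma 1/15; Jide 1/540; Lanre 1/30; Morounke 1/540; Ronke 1/45; Temitope 1/45; Uzoma 1/180; Zainab 1/30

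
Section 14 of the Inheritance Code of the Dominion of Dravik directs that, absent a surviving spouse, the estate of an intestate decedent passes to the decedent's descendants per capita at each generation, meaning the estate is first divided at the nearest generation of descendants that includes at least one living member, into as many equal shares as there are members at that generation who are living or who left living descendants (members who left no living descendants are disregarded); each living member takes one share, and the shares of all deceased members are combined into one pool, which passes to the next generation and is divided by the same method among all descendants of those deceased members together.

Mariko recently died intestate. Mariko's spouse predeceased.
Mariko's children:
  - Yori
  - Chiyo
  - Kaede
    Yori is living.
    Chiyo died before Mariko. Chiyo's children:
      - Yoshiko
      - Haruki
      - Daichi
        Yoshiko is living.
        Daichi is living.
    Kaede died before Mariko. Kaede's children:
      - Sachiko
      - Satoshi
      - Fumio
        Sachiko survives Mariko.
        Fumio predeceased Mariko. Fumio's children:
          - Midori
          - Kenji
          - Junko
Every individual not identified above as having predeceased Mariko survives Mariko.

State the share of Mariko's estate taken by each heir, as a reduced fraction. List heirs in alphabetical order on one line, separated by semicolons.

There is no surviving spouse, so the entire estate passes to Mariko's descendants per capita at each generation.
At generation 1 (Yori, Chiyo, Kaede) there are 3 shares of (1)/3 = 1/3 each.
Living: Yori — each takes 1/3.
Deceased: Chiyo and Kaede. Their combined 2/3 is pooled and carried to generation 2.
At generation 2 (Yoshiko, Haruki, Daichi, Sachiko, Satoshi, Fumio) there are 6 shares of (2/3)/6 = 1/9 each.
Living: Yoshiko, Haruki, Daichi, Sachiko, and Satoshi — each takes 1/9.
Deceased: Fumio. That 1/9 share is carried to generation 3.
At generation 3 (Midori, Kenji, Junko) there are 3 shares of (1/9)/3 = 1/27 each.
Living: Midori, Kenji, and Junko — each takes 1/27.

Daichi 1/9; Haruki 1/9; Junko 1/27; Kenji 1/27; Midori 1/27; Sachiko 1/9; Satoshi 1/9; Yori 1/3; Yoshiko 1/9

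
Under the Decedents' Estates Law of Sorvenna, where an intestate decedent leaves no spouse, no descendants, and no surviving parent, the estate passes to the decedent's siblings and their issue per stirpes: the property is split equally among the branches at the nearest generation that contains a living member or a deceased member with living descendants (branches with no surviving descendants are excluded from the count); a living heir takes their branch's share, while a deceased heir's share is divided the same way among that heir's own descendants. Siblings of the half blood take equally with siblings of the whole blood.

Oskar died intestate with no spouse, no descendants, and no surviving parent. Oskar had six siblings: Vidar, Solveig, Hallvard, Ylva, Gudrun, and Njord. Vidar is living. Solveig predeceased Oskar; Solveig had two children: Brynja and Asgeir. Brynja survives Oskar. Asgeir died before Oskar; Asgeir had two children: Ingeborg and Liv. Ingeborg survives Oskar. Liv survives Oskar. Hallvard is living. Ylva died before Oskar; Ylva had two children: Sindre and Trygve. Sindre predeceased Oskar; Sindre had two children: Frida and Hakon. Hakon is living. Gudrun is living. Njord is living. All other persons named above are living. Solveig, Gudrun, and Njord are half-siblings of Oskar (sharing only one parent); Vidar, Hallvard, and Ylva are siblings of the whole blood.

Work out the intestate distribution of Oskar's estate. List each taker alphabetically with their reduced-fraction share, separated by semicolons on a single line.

Brynja 1/12; Frida 1/24; Gudrun 1/6; Hakon 1/24; Hallvard 1/6; Ingeborg 1/24; Liv 1/24; Njord 1/6; Trygve 1/12; Vidar 1/6

No spouse, descendants, or parent survives, so the estate passes to Oskar's siblings per stirpes.
Half-blood and whole-blood siblings take equally under the stated rule.
The estate is divided into 6 equal shares of 1/6 among Vidar, Solveig, Hallvard, Ylva, Gudrun, Njord.
Vidar is living and takes 1/6.
Solveig predeceased; the 1/6 allotted to Solveig's branch passes to Solveig's issue by representation.
The 1/6 is divided into 2 equal shares of 1/12 among Brynja, Asgeir.
Brynja is living and takes 1/12.
Asgeir predeceased; the 1/12 allotted to Asgeir's branch passes to Asgeir's issue by representation.
The 1/12 is divided into 2 equal shares of 1/24 among Ingeborg, Liv.
Ingeborg is living and takes 1/24.
Liv is living and takes 1/24.
Hallvard is living and takes 1/6.
Ylva predeceased; the 1/6 allotted to Ylva's branch passes to Ylva's issue by representation.
The 1/6 is divided into 2 equal shares of 1/12 among Sindre, Trygve.
Sindre predeceased; the 1/12 allotted to Sindre's branch passes to Sindre's issue by representation.
The 1/12 is divided into 2 equal shares of 1/24 among Frida, Hakon.
Frida is living and takes 1/24.
Hakon is living and takes 1/24.
Trygve is living and takes 1/12.
Gudrun is living and takes 1/6.
Njord is living and takes 1/6.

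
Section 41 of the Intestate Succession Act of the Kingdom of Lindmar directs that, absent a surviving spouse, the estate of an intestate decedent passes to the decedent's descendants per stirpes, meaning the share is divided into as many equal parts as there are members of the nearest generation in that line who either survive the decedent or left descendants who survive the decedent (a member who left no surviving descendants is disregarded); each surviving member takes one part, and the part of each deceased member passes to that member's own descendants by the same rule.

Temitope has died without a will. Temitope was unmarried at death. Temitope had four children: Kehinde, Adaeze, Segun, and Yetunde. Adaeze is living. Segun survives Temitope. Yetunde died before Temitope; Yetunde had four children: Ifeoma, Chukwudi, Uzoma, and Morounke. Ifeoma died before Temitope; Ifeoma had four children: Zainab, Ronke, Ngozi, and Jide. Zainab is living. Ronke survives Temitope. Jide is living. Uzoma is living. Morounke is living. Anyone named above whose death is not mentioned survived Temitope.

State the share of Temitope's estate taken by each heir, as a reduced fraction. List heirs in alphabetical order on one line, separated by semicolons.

Adaeze 1/4; Chukwudi 1/16; Jide 1/64; Kehinde 1/4; Morounke 1/16; Ngozi 1/64; Ronke 1/64; Segun 1/4; Uzoma 1/16; Zainab 1/64

There is no surviving spouse, so the entire estate passes to Temitope's descendants per stirpes.
The estate is divided into 4 equal shares of 1/4 among Kehinde, Adaeze, Segun, Yetunde.
Kehinde is living and takes 1/4.
Adaeze is living and takes 1/4.
Segun is living and takes 1/4.
Yetunde predeceased; the 1/4 allotted to Yetunde's branch passes to Yetunde's issue by representation.
The 1/4 is divided into 4 equal shares of 1/16 among Ifeoma, Chukwudi, Uzoma, Morounke.
Ifeoma predeceased; the 1/16 allotted to Ifeoma's branch passes to Ifeoma's issue by representation.
The 1/16 is divided into 4 equal shares of 1/64 among Zainab, Ronke, Ngozi, Jide.
Zainab is living and takes 1/64.
Ronke is living and takes 1/64.
Ngozi is living and takes 1/64.
Jide is living and takes 1/64.
Chukwudi is living and takes 1/16.
Uzoma is living and takes 1/16.
Morounke is living and takes 1/16.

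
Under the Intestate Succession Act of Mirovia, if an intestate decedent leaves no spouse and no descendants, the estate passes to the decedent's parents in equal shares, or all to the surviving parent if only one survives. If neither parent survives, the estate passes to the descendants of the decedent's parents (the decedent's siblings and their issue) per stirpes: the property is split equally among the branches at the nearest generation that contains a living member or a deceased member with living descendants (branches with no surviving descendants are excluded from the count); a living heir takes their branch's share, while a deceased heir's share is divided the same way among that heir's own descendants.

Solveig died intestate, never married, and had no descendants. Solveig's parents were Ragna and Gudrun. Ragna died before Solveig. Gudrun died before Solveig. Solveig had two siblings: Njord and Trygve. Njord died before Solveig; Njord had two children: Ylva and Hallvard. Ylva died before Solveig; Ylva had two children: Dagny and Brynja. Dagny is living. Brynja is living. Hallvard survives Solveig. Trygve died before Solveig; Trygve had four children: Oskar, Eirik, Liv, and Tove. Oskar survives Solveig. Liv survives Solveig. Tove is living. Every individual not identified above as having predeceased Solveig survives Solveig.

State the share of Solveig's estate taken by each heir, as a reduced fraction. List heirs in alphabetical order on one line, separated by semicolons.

Brynja 1/8; Dagny 1/8; Eirik 1/8; Hallvard 1/4; Liv 1/8; Oskar 1/8; Tove 1/8

Neither parent survives and there are no descendants, so the estate passes to Solveig's siblings and their issue per stirpes.
The estate is divided into 2 equal shares of 1/2 among Njord, Trygve.
Njord predeceased; the 1/2 allotted to Njord's branch passes to Njord's issue by representation.
The 1/2 is divided into 2 equal shares of 1/4 among Ylva, Hallvard.
Ylva predeceased; the 1/4 allotted to Ylva's branch passes to Ylva's issue by representation.
The 1/4 is divided into 2 equal shares of 1/8 among Dagny, Brynja.
Dagny is living and takes 1/8.
Brynja is living and takes 1/8.
Hallvard is living and takes 1/4.
Trygve predeceased; the 1/2 allotted to Trygve's branch passes to Trygve's issue by representation.
The 1/2 is divided into 4 equal shares of 1/8 among Oskar, Eirik, Liv, Tove.
Oskar is living and takes 1/8.
Eirik is living and takes 1/8.
Liv is living and takes 1/8.
Tove is living and takes 1/8.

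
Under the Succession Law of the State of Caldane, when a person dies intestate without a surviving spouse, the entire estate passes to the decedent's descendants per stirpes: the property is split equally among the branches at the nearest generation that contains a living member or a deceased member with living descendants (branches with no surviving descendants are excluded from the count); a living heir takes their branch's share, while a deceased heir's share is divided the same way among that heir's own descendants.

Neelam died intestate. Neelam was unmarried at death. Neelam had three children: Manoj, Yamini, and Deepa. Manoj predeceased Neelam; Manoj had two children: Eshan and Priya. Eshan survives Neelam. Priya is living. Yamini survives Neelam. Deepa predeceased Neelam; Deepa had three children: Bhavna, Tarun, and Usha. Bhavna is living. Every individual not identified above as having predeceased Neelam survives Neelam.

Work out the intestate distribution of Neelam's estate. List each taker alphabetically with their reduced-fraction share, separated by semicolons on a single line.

Bhavna 1/9; Eshan 1/6; Priya 1/6; Tarun 1/9; Usha 1/9; Yamini 1/3

There is no surviving spouse, so the entire estate passes to Neelam's descendants per stirpes.
The estate is divided into 3 equal shares of 1/3 among Manoj, Yamini, Deepa.
Manoj predeceased; the 1/3 allotted to Manoj's branch passes to Manoj's issue by representation.
The 1/3 is divided into 2 equal shares of 1/6 among Eshan, Priya.
Eshan is living and takes 1/6.
Priya is living and takes 1/6.
Yamini is living and takes 1/3.
Deepa predeceased; the 1/3 allotted to Deepa's branch passes to Deepa's issue by representation.
The 1/3 is divided into 3 equal shares of 1/9 among Bhavna, Tarun, Usha.
Bhavna is living and takes 1/9.
Tarun is living and takes 1/9.
Usha is living and takes 1/9.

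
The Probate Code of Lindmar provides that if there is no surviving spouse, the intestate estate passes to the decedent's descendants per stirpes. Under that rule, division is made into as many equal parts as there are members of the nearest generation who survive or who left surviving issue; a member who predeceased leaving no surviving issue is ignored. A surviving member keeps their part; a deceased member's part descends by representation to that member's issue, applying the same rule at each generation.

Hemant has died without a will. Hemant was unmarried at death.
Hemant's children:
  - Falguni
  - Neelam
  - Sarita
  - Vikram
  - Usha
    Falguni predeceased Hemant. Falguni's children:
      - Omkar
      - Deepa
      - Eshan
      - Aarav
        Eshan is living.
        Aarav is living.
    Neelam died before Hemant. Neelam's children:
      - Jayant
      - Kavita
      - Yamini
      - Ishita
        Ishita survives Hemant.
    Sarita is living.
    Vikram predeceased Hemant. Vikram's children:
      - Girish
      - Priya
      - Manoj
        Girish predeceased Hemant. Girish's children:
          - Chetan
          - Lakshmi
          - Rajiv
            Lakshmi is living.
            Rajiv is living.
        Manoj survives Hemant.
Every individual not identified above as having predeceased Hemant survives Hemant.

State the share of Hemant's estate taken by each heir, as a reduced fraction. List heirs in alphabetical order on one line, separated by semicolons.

Aarav 1/20; Chetan 1/45; Deepa 1/20; Eshan 1/20; Ishita 1/20; Jayant 1/20; Kavita 1/20; Lakshmi 1/45; Manoj 1/15; Omkar 1/20; Priya 1/15; Rajiv 1/45; Sarita 1/5; Usha 1/5; Yamini 1/20

There is no surviving spouse, so the entire estate passes to Hemant's descendants per stirpes.
The estate is divided into 5 equal shares of 1/5 among Falguni, Neelam, Sarita, Vikram, Usha.
Falguni predeceased; the 1/5 allotted to Falguni's branch passes to Falguni's issue by representation.
The 1/5 is divided into 4 equal shares of 1/20 among Omkar, Deepa, Eshan, Aarav.
Omkar is living and takes 1/20.
Deepa is living and takes 1/20.
Eshan is living and takes 1/20.
Aarav is living and takes 1/20.
Neelam predeceased; the 1/5 allotted to Neelam's branch passes to Neelam's issue by representation.
The 1/5 is divided into 4 equal shares of 1/20 among Jayant, Kavita, Yamini, Ishita.
Jayant is living and takes 1/20.
Kavita is living and takes 1/20.
Yamini is living and takes 1/20.
Ishita is living and takes 1/20.
Sarita is living and takes 1/5.
Vikram predeceased; the 1/5 allotted to Vikram's branch passes to Vikram's issue by representation.
The 1/5 is divided into 3 equal shares of 1/15 among Girish, Priya, Manoj.
Girish predeceased; the 1/15 allotted to Girish's branch passes to Girish's issue by representation.
The 1/15 is divided into 3 equal shares of 1/45 among Chetan, Lakshmi, Rajiv.
Chetan is living and takes 1/45.
Lakshmi is living and takes 1/45.
Rajiv is living and takes 1/45.
Priya is living and takes 1/15.
Manoj is living and takes 1/15.
Usha is living and takes 1/5.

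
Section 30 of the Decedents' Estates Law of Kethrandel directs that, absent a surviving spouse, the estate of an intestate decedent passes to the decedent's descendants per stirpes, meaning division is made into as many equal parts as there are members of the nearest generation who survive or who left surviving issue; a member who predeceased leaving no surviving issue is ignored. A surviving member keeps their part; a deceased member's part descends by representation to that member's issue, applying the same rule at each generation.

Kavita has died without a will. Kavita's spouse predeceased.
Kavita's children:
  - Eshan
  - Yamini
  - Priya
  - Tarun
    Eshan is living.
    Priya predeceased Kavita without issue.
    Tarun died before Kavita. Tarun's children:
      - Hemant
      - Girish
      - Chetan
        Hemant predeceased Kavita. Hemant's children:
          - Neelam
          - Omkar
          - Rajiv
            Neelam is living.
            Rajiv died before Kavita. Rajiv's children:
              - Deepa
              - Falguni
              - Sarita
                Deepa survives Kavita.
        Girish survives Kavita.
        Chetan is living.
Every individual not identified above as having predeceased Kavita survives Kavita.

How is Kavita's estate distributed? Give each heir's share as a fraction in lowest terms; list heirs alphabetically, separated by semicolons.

There is no surviving spouse, so the entire estate passes to Kavita's descendants per stirpes.
Priya left no surviving issue, so that branch lapses and is disregarded.
The estate is divided into 3 equal shares of 1/3 among Eshan, Yamini, Tarun.
Eshan is living and takes 1/3.
Yamini is living and takes 1/3.
Tarun predeceased; the 1/3 allotted to Tarun's branch passes to Tarun's issue by representation.
The 1/3 is divided into 3 equal shares of 1/9 among Hemant, Girish, Chetan.
Hemant predeceased; the 1/9 allotted to Hemant's branch passes to Hemant's issue by representation.
The 1/9 is divided into 3 equal shares of 1/27 among Neelam, Omkar, Rajiv.
Neelam is living and takes 1/27.
Omkar is living and takes 1/27.
Rajiv predeceased; the 1/27 allotted to Rajiv's branch passes to Rajiv's issue by representation.
The 1/27 is divided into 3 equal shares of 1/81 among Deepa, Falguni, Sarita.
Deepa is living and takes 1/81.
Falguni is living and takes 1/81.
Sarita is living and takes 1/81.
Girish is living and takes 1/9.
Chetan is living and takes 1/9.

Chetan 1/9; Deepa 1/81; Eshan 1/3; Falguni 1/81; Girish 1/9; Neelam 1/27; Omkar 1/27; Sarita 1/81; Yamini 1/3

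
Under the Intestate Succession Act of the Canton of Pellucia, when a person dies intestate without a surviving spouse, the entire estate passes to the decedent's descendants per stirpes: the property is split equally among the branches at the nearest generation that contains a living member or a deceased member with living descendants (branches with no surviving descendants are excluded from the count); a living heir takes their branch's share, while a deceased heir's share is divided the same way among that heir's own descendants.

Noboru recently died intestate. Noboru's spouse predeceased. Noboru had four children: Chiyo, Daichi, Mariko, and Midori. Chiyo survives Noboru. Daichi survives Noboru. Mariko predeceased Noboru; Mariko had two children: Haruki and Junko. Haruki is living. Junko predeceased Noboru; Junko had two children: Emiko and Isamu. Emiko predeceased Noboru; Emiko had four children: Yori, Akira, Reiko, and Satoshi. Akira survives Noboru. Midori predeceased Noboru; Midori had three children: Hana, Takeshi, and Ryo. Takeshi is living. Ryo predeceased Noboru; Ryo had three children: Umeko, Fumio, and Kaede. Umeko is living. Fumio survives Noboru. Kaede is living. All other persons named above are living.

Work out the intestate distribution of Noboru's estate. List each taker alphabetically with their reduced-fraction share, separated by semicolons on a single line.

Akira 1/64; Chiyo 1/4; Daichi 1/4; Fumio 1/36; Hana 1/12; Haruki 1/8; Isamu 1/16; Kaede 1/36; Reiko 1/64; Satoshi 1/64; Takeshi 1/12; Umeko 1/36; Yori 1/64

There is no surviving spouse, so the entire estate passes to Noboru's descendants per stirpes.
The estate is divided into 4 equal shares of 1/4 among Chiyo, Daichi, Mariko, Midori.
Chiyo is living and takes 1/4.
Daichi is living and takes 1/4.
Mariko predeceased; the 1/4 allotted to Mariko's branch passes to Mariko's issue by representation.
The 1/4 is divided into 2 equal shares of 1/8 among Haruki, Junko.
Haruki is living and takes 1/8.
Junko predeceased; the 1/8 allotted to Junko's branch passes to Junko's issue by representation.
The 1/8 is divided into 2 equal shares of 1/16 among Emiko, Isamu.
Emiko predeceased; the 1/16 allotted to Emiko's branch passes to Emiko's issue by representation.
The 1/16 is divided into 4 equal shares of 1/64 among Yori, Akira, Reiko, Satoshi.
Yori is living and takes 1/64.
Akira is living and takes 1/64.
Reiko is living and takes 1/64.
Satoshi is living and takes 1/64.
Isamu is living and takes 1/16.
Midori predeceased; the 1/4 allotted to Midori's branch passes to Midori's issue by representation.
The 1/4 is divided into 3 equal shares of 1/12 among Hana, Takeshi, Ryo.
Hana is living and takes 1/12.
Takeshi is living and takes 1/12.
Ryo predeceased; the 1/12 allotted to Ryo's branch passes to Ryo's issue by representation.
The 1/12 is divided into 3 equal shares of 1/36 among Umeko, Fumio, Kaede.
Umeko is living and takes 1/36.
Fumio is living and takes 1/36.
Kaede is living and takes 1/36.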